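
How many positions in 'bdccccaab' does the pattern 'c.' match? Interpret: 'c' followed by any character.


Pattern: c. means 'c' followed by any character.
Scanning 'bdccccaab' position-by-position:
  Pos 0: window 'bd' -> no
  Pos 1: window 'dc' -> no
  Pos 2: window 'cc' -> MATCH
  Pos 3: window 'cc' -> MATCH
  Pos 4: window 'cc' -> MATCH
  Pos 5: window 'ca' -> MATCH
  Pos 6: window 'aa' -> no
  Pos 7: window 'ab' -> no
  Pos 8: window 'b' -> no
Total matches: 4

4


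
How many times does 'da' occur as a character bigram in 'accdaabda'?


Scanning 'accdaabda' for bigram 'da':
  Position 0: 'ac' -> no
  Position 1: 'cc' -> no
  Position 2: 'cd' -> no
  Position 3: 'da' -> MATCH
  Position 4: 'aa' -> no
  Position 5: 'ab' -> no
  Position 6: 'bd' -> no
  Position 7: 'da' -> MATCH
Total matches: 2

2


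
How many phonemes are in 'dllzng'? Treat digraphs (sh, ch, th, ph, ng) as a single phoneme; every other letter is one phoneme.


Parsing 'dllzng' greedily, digraphs first:
  'd' -> consonant phoneme (phonemes so far: 1)
  'l' -> consonant phoneme (phonemes so far: 2)
  'l' -> consonant phoneme (phonemes so far: 3)
  'z' -> consonant phoneme (phonemes so far: 4)
  'ng' -> digraph (1 consonant phoneme) (phonemes so far: 5)
Total phonemes: 5

5


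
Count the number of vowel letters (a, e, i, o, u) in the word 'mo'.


Scanning each character of 'mo':
  Position 1: 'm' -> consonant (running count: 0)
  Position 2: 'o' -> vowel (running count: 1)
Total vowels: 1

1


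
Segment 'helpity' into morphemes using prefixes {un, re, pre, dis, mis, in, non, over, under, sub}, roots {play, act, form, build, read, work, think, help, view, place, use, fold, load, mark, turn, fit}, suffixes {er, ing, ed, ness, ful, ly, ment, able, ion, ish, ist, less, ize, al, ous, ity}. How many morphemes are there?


Segmenting 'helpity' against the inventory:
  'help' -> root (morpheme 1)
  'ity' -> suffix (morpheme 2)
Total morphemes: 2

2


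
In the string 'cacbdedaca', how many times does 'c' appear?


Scanning 'cacbdedaca' for 'c':
  Position 0: 'c' -> MATCH (count: 1)
  Position 2: 'c' -> MATCH (count: 2)
  Position 8: 'c' -> MATCH (count: 3)
Total occurrences of 'c': 3

3


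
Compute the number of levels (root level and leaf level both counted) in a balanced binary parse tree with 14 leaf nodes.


In a balanced binary tree with n leaves the deepest leaf is ceil(log2(n)) edges below the root,
so counting node levels inclusive of root and leaves gives ceil(log2(n)) + 1 levels.
log2(14) = 3.8074
ceil(3.8074) = 4
levels = 4 + 1 = 5

5


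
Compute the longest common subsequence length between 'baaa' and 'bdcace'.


DP table for LCS of 'baaa' and 'bdcace':
       b  d  c  a  c  e
    0  0  0  0  0  0  0
  b 0  1  1  1  1  1  1
  a 0  1  1  1  2  2  2
  a 0  1  1  1  2  2  2
  a 0  1  1  1  2  2  2
LCS: 'ba'
LCS length = 2

2


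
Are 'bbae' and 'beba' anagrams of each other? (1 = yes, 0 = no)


Sort characters of 'bbae': 'abbe'
Sort characters of 'beba': 'abbe'
Sorted forms match -> they ARE anagrams
Result: 1

1


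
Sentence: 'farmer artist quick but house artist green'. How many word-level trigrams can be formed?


Word trigrams from [7] words:
  Trigram 1: (farmer artist quick)
  Trigram 2: (artist quick but)
  Trigram 3: (quick but house)
  Trigram 4: (but house artist)
  Trigram 5: (house artist green)
Total word trigrams: 7 - 2 = 5

5


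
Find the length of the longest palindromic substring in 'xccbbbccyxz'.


Scanning 'xccbbbccyxz' for palindromic substrings.
Substring at positions 1-7: 'ccbbbcc'.
Check: reverse('ccbbbcc') = 'ccbbbcc' -> palindrome confirmed.
Neighbouring characters ('x' / 'y') break symmetry, so it cannot extend further.
No longer palindromic substring exists; longest length = 7

7


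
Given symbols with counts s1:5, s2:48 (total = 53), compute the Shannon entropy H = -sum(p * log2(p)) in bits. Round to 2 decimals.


Computing entropy H = -sum(p_i * log2(p_i)):
  s1: p = 5/53 = 0.0943, -p*log2(p) = 0.3213
  s2: p = 48/53 = 0.9057, -p*log2(p) = 0.1295
H = sum of terms = 0.4508
Rounded to 2 decimals: 0.45

0.45


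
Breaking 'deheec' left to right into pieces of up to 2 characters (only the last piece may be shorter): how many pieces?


'deheec' has 6 characters.
Chunking with max size 2:
  Chunk 1: 'de' (positions 0-1)
  Chunk 2: 'he' (positions 2-3)
  Chunk 3: 'ec' (positions 4-5)
Total chunks: ceil(6 / 2) = 3

3


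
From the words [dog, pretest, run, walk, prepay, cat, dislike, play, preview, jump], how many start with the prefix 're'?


Checking each word for prefix 're':
  'dog' -> no (count: 0)
  'pretest' -> no (count: 0)
  'run' -> no (count: 0)
  'walk' -> no (count: 0)
  'prepay' -> no (count: 0)
  'cat' -> no (count: 0)
  'dislike' -> no (count: 0)
  'play' -> no (count: 0)
  'preview' -> no (count: 0)
  'jump' -> no (count: 0)
Total with prefix 're': 0

0


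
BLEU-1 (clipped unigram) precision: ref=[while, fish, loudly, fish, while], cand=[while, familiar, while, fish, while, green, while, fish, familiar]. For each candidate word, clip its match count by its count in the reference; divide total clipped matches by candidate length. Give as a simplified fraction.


Reference word counts: {'fish': 2, 'loudly': 1, 'while': 2}
Checking each candidate word (with clipping):
  'while' -> in reference (ref count 2, used 1/2) -> match (matches: 1)
  'familiar' -> not in reference -> no match (matches: 1)
  'while' -> in reference (ref count 2, used 2/2) -> match (matches: 2)
  'fish' -> in reference (ref count 2, used 1/2) -> match (matches: 3)
  'while' -> ref count 2 already used up (2/2) -> clipped, no match (matches: 3)
  'green' -> not in reference -> no match (matches: 3)
  'while' -> ref count 2 already used up (2/2) -> clipped, no match (matches: 3)
  'fish' -> in reference (ref count 2, used 2/2) -> match (matches: 4)
  'familiar' -> not in reference -> no match (matches: 4)
Clipped matches: 4, Candidate length: 9
Precision = 4/9

4/9


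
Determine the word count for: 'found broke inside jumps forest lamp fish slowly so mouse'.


Counting words by splitting on spaces:
  Word 1: 'found'
  Word 2: 'broke'
  Word 3: 'inside'
  Word 4: 'jumps'
  Word 5: 'forest'
  Word 6: 'lamp'
  Word 7: 'fish'
  Word 8: 'slowly'
  Word 9: 'so'
  Word 10: 'mouse'
Total words: 10

10


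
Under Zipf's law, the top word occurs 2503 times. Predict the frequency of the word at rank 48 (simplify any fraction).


Zipf's law: freq(rank) = f1 / rank
f1 = 2503, rank = 48
freq = 2503 / 48
GCD(2503, 48) = 1
Simplified: 2503/48

2503/48


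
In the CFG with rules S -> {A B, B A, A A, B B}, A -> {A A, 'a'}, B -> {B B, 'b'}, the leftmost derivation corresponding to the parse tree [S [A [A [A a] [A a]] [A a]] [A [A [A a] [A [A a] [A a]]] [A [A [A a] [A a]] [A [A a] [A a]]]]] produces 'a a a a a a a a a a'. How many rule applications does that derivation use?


Every bracketed nonterminal node [X ...] in the tree is produced by exactly one rule application.
Reading the tree off as a leftmost derivation:
  Step 1: S  =>  A A   (applied S -> A A)
  Step 2: A A  =>  A A A   (applied A -> A A)
  Step 3: A A A  =>  A A A A   (applied A -> A A)
  Step 4: A A A A  =>  a A A A   (applied A -> a)
  Step 5: a A A A  =>  a a A A   (applied A -> a)
  Step 6: a a A A  =>  a a a A   (applied A -> a)
  Step 7: a a a A  =>  a a a A A   (applied A -> A A)
  Step 8: a a a A A  =>  a a a A A A   (applied A -> A A)
  Step 9: a a a A A A  =>  a a a a A A   (applied A -> a)
  Step 10: a a a a A A  =>  a a a a A A A   (applied A -> A A)
  Step 11: a a a a A A A  =>  a a a a a A A   (applied A -> a)
  Step 12: a a a a a A A  =>  a a a a a a A   (applied A -> a)
  Step 13: a a a a a a A  =>  a a a a a a A A   (applied A -> A A)
  Step 14: a a a a a a A A  =>  a a a a a a A A A   (applied A -> A A)
  Step 15: a a a a a a A A A  =>  a a a a a a a A A   (applied A -> a)
  Step 16: a a a a a a a A A  =>  a a a a a a a a A   (applied A -> a)
  Step 17: a a a a a a a a A  =>  a a a a a a a a A A   (applied A -> A A)
  Step 18: a a a a a a a a A A  =>  a a a a a a a a a A   (applied A -> a)
  Step 19: a a a a a a a a a A  =>  a a a a a a a a a a   (applied A -> a)
Final yield: a a a a a a a a a a
Total rewrite steps: 19

19


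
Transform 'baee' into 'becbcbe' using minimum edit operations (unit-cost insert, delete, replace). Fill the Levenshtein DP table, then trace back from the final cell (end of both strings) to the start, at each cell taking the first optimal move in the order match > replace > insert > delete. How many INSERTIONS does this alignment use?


Edit distance = 5. Backtracking from cell (4, 7) with preference match > replace > insert > delete,
then listing the resulting alignment 'baee' -> 'becbcbe' left to right:
  Step 1: insert 'b' [insertion #1]
  Step 2: insert 'e' [insertion #2]
  Step 3: insert 'c' [insertion #3]
  Step 4: keep 'b'
  Step 5: replace a->c
  Step 6: replace e->b
  Step 7: keep 'e'
Total insertions: 3

3


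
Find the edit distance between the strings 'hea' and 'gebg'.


Building DP table for s1='hea' (len 3) and s2='gebg' (len 4):
       g  e  b  g
    0  1  2  3  4
  h 1  1  2  3  4
  e 2  2  1  2  3
  a 3  3  2  2  3
Edit distance = dp[3][4] = 3

3


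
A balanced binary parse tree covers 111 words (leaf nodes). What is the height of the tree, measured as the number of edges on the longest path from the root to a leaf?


In a balanced binary tree with n leaves the deepest leaf is ceil(log2(n)) edges below the root.
log2(111) = 6.7944
ceil(6.7944) = 7
height (edges) = 7

7


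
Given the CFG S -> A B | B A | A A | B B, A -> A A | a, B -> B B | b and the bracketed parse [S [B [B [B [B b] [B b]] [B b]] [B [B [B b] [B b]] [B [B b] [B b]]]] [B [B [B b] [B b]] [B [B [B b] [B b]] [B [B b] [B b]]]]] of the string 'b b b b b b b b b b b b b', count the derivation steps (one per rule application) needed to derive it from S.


Every bracketed nonterminal node [X ...] in the tree is produced by exactly one rule application.
Reading the tree off as a leftmost derivation:
  Step 1: S  =>  B B   (applied S -> B B)
  Step 2: B B  =>  B B B   (applied B -> B B)
  Step 3: B B B  =>  B B B B   (applied B -> B B)
  Step 4: B B B B  =>  B B B B B   (applied B -> B B)
  Step 5: B B B B B  =>  b B B B B   (applied B -> b)
  Step 6: b B B B B  =>  b b B B B   (applied B -> b)
  Step 7: b b B B B  =>  b b b B B   (applied B -> b)
  Step 8: b b b B B  =>  b b b B B B   (applied B -> B B)
  Step 9: b b b B B B  =>  b b b B B B B   (applied B -> B B)
  Step 10: b b b B B B B  =>  b b b b B B B   (applied B -> b)
  Step 11: b b b b B B B  =>  b b b b b B B   (applied B -> b)
  Step 12: b b b b b B B  =>  b b b b b B B B   (applied B -> B B)
  Step 13: b b b b b B B B  =>  b b b b b b B B   (applied B -> b)
  Step 14: b b b b b b B B  =>  b b b b b b b B   (applied B -> b)
  Step 15: b b b b b b b B  =>  b b b b b b b B B   (applied B -> B B)
  Step 16: b b b b b b b B B  =>  b b b b b b b B B B   (applied B -> B B)
  Step 17: b b b b b b b B B B  =>  b b b b b b b b B B   (applied B -> b)
  Step 18: b b b b b b b b B B  =>  b b b b b b b b b B   (applied B -> b)
  Step 19: b b b b b b b b b B  =>  b b b b b b b b b B B   (applied B -> B B)
  Step 20: b b b b b b b b b B B  =>  b b b b b b b b b B B B   (applied B -> B B)
  Step 21: b b b b b b b b b B B B  =>  b b b b b b b b b b B B   (applied B -> b)
  Step 22: b b b b b b b b b b B B  =>  b b b b b b b b b b b B   (applied B -> b)
  Step 23: b b b b b b b b b b b B  =>  b b b b b b b b b b b B B   (applied B -> B B)
  Step 24: b b b b b b b b b b b B B  =>  b b b b b b b b b b b b B   (applied B -> b)
  Step 25: b b b b b b b b b b b b B  =>  b b b b b b b b b b b b b   (applied B -> b)
Final yield: b b b b b b b b b b b b b
Total rewrite steps: 25

25


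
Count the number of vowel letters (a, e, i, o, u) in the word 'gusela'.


Scanning each character of 'gusela':
  Position 1: 'g' -> consonant (running count: 0)
  Position 2: 'u' -> vowel (running count: 1)
  Position 3: 's' -> consonant (running count: 1)
  Position 4: 'e' -> vowel (running count: 2)
  Position 5: 'l' -> consonant (running count: 2)
  Position 6: 'a' -> vowel (running count: 3)
Total vowels: 3

3


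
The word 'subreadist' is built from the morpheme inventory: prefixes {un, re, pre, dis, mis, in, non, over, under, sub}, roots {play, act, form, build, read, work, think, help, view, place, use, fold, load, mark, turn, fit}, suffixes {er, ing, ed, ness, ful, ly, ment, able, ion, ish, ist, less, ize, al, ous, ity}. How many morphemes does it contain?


Segmenting 'subreadist' against the inventory:
  'sub' -> prefix (morpheme 1)
  'read' -> root (morpheme 2)
  'ist' -> suffix (morpheme 3)
Total morphemes: 3

3


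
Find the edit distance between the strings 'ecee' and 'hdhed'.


Building DP table for s1='ecee' (len 4) and s2='hdhed' (len 5):
       h  d  h  e  d
    0  1  2  3  4  5
  e 1  1  2  3  3  4
  c 2  2  2  3  4  4
  e 3  3  3  3  3  4
  e 4  4  4  4  3  4
Edit distance = dp[4][5] = 4

4


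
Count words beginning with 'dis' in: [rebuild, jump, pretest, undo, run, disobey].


Checking each word for prefix 'dis':
  'rebuild' -> no (count: 0)
  'jump' -> no (count: 0)
  'pretest' -> no (count: 0)
  'undo' -> no (count: 0)
  'run' -> no (count: 0)
  'disobey' -> YES, starts with 'dis' (count: 1)
Total with prefix 'dis': 1

1


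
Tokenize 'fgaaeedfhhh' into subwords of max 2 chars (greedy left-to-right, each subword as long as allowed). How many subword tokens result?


'fgaaeedfhhh' has 11 characters.
Chunking with max size 2:
  Chunk 1: 'fg' (positions 0-1)
  Chunk 2: 'aa' (positions 2-3)
  Chunk 3: 'ee' (positions 4-5)
  Chunk 4: 'df' (positions 6-7)
  Chunk 5: 'hh' (positions 8-9)
  Chunk 6: 'h' (positions 10-10)
Total chunks: ceil(11 / 2) = 6

6


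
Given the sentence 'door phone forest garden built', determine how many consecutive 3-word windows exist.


Word trigrams from [5] words:
  Trigram 1: (door phone forest)
  Trigram 2: (phone forest garden)
  Trigram 3: (forest garden built)
Total word trigrams: 5 - 2 = 3

3


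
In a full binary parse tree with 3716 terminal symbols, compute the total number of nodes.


Leaf nodes (terminals): 3716
Internal nodes = n - 1 = 3716 - 1 = 3715
Total = leaves + internal = 3716 + 3715 = 7431

7431


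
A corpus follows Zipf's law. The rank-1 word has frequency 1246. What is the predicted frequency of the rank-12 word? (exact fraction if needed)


Zipf's law: freq(rank) = f1 / rank
f1 = 1246, rank = 12
freq = 1246 / 12
GCD(1246, 12) = 2
Simplified: 623/6

623/6


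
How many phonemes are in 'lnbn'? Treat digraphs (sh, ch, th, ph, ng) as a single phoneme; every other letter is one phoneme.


Parsing 'lnbn' greedily, digraphs first:
  'l' -> consonant phoneme (phonemes so far: 1)
  'n' -> consonant phoneme (phonemes so far: 2)
  'b' -> consonant phoneme (phonemes so far: 3)
  'n' -> consonant phoneme (phonemes so far: 4)
Total phonemes: 4

4


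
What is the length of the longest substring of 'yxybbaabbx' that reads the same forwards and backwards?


Scanning 'yxybbaabbx' for palindromic substrings.
Substring at positions 3-8: 'bbaabb'.
Check: reverse('bbaabb') = 'bbaabb' -> palindrome confirmed.
Neighbouring characters ('y' / 'x') break symmetry, so it cannot extend further.
No longer palindromic substring exists; longest length = 6

6


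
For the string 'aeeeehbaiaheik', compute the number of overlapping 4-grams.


String 'aeeeehbaiaheik' has length L = 14.
Number of overlapping n-grams = L - n + 1
Substituting: 14 - 4 + 1 = 11

11


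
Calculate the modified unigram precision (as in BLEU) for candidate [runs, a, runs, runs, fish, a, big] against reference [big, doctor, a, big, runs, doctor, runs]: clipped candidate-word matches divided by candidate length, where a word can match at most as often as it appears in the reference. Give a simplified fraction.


Reference word counts: {'a': 1, 'big': 2, 'doctor': 2, 'runs': 2}
Checking each candidate word (with clipping):
  'runs' -> in reference (ref count 2, used 1/2) -> match (matches: 1)
  'a' -> in reference (ref count 1, used 1/1) -> match (matches: 2)
  'runs' -> in reference (ref count 2, used 2/2) -> match (matches: 3)
  'runs' -> ref count 2 already used up (2/2) -> clipped, no match (matches: 3)
  'fish' -> not in reference -> no match (matches: 3)
  'a' -> ref count 1 already used up (1/1) -> clipped, no match (matches: 3)
  'big' -> in reference (ref count 2, used 1/2) -> match (matches: 4)
Clipped matches: 4, Candidate length: 7
Precision = 4/7

4/7


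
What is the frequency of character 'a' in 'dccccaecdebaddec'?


Scanning 'dccccaecdebaddec' for 'a':
  Position 5: 'a' -> MATCH (count: 1)
  Position 11: 'a' -> MATCH (count: 2)
Total occurrences of 'a': 2

2


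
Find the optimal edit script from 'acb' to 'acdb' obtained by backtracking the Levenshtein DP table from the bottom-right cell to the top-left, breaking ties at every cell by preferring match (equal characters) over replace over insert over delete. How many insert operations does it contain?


Edit distance = 1. Backtracking from cell (3, 4) with preference match > replace > insert > delete,
then listing the resulting alignment 'acb' -> 'acdb' left to right:
  Step 1: keep 'a'
  Step 2: keep 'c'
  Step 3: insert 'd' [insertion #1]
  Step 4: keep 'b'
Total insertions: 1

1


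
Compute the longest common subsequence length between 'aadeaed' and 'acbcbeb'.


DP table for LCS of 'aadeaed' and 'acbcbeb':
       a  c  b  c  b  e  b
    0  0  0  0  0  0  0  0
  a 0  1  1  1  1  1  1  1
  a 0  1  1  1  1  1  1  1
  d 0  1  1  1  1  1  1  1
  e 0  1  1  1  1  1  2  2
  a 0  1  1  1  1  1  2  2
  e 0  1  1  1  1  1  2  2
  d 0  1  1  1  1  1  2  2
LCS: 'ae'
LCS length = 2

2


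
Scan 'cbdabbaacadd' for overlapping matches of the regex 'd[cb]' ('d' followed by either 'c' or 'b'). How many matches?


Pattern: d[cb] means 'd' followed by either 'c' or 'b'.
Scanning 'cbdabbaacadd' position-by-position:
  Pos 0: window 'cb' -> no
  Pos 1: window 'bd' -> no
  Pos 2: window 'da' -> no
  Pos 3: window 'ab' -> no
  Pos 4: window 'bb' -> no
  Pos 5: window 'ba' -> no
  Pos 6: window 'aa' -> no
  Pos 7: window 'ac' -> no
  Pos 8: window 'ca' -> no
  Pos 9: window 'ad' -> no
  Pos 10: window 'dd' -> no
  Pos 11: window 'd' -> no
Total matches: 0

0


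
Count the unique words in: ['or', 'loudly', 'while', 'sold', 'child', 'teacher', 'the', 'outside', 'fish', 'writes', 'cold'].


Listing all tokens and tracking unique types:
  Token 1: 'or' -> NEW (unique so far: 1)
  Token 2: 'loudly' -> NEW (unique so far: 2)
  Token 3: 'while' -> NEW (unique so far: 3)
  Token 4: 'sold' -> NEW (unique so far: 4)
  Token 5: 'child' -> NEW (unique so far: 5)
  Token 6: 'teacher' -> NEW (unique so far: 6)
  Token 7: 'the' -> NEW (unique so far: 7)
  Token 8: 'outside' -> NEW (unique so far: 8)
  Token 9: 'fish' -> NEW (unique so far: 9)
  Token 10: 'writes' -> NEW (unique so far: 10)
  Token 11: 'cold' -> NEW (unique so far: 11)
Unique types: ('child', 'cold', 'fish', 'loudly', 'or', 'outside', 'sold', 'teacher', 'the', 'while', 'writes')
Vocabulary size: 11

11


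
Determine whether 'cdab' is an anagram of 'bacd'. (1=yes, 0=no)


Sort characters of 'cdab': 'abcd'
Sort characters of 'bacd': 'abcd'
Sorted forms match -> they ARE anagrams
Result: 1

1


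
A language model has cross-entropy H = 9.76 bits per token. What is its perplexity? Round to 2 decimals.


Perplexity formula: PP = 2^H
H = 9.76
PP = 2^9.76
Decompose: 2^9.76 = 2^9 * 2^0.76
2^9 = 512, 2^0.76 ~ 1.6934906
PP ~ 512 * 1.6934906 = 867.0671872
Rounded to 2 decimals: 867.07

867.07


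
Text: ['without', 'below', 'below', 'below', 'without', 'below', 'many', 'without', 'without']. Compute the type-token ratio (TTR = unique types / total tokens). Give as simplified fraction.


Tokens: 9
Unique types: ('below', 'many', 'without') = 3
TTR = 3/9
Simplify: divide both by 3 -> 1/3
TTR = 1/3

1/3


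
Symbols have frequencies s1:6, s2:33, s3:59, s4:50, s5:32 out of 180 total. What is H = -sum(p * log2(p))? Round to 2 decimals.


Computing entropy H = -sum(p_i * log2(p_i)):
  s1: p = 6/180 = 0.0333, -p*log2(p) = 0.1636
  s2: p = 33/180 = 0.1833, -p*log2(p) = 0.4487
  s3: p = 59/180 = 0.3278, -p*log2(p) = 0.5275
  s4: p = 50/180 = 0.2778, -p*log2(p) = 0.5133
  s5: p = 32/180 = 0.1778, -p*log2(p) = 0.4430
H = sum of terms = 2.0961
Rounded to 2 decimals: 2.10

2.10


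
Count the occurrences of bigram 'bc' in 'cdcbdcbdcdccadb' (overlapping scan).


Scanning 'cdcbdcbdcdccadb' for bigram 'bc':
  Position 0: 'cd' -> no
  Position 1: 'dc' -> no
  Position 2: 'cb' -> no
  Position 3: 'bd' -> no
  Position 4: 'dc' -> no
  Position 5: 'cb' -> no
  Position 6: 'bd' -> no
  Position 7: 'dc' -> no
  Position 8: 'cd' -> no
  Position 9: 'dc' -> no
  Position 10: 'cc' -> no
  Position 11: 'ca' -> no
  Position 12: 'ad' -> no
  Position 13: 'db' -> no
Total matches: 0

0


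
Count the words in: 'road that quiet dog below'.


Counting words by splitting on spaces:
  Word 1: 'road'
  Word 2: 'that'
  Word 3: 'quiet'
  Word 4: 'dog'
  Word 5: 'below'
Total words: 5

5


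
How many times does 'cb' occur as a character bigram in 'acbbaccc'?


Scanning 'acbbaccc' for bigram 'cb':
  Position 0: 'ac' -> no
  Position 1: 'cb' -> MATCH
  Position 2: 'bb' -> no
  Position 3: 'ba' -> no
  Position 4: 'ac' -> no
  Position 5: 'cc' -> no
  Position 6: 'cc' -> no
Total matches: 1

1


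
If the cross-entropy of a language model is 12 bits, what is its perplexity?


Perplexity formula: PP = 2^H
H = 12
PP = 2^12
PP = 2^12 = 4096

4096


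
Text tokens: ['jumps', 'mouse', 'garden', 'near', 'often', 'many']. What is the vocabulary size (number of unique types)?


Listing all tokens and tracking unique types:
  Token 1: 'jumps' -> NEW (unique so far: 1)
  Token 2: 'mouse' -> NEW (unique so far: 2)
  Token 3: 'garden' -> NEW (unique so far: 3)
  Token 4: 'near' -> NEW (unique so far: 4)
  Token 5: 'often' -> NEW (unique so far: 5)
  Token 6: 'many' -> NEW (unique so far: 6)
Unique types: ('garden', 'jumps', 'many', 'mouse', 'near', 'often')
Vocabulary size: 6

6


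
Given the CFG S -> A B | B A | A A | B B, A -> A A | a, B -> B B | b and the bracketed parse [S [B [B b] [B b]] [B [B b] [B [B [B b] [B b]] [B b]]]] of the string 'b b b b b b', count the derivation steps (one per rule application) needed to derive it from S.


Every bracketed nonterminal node [X ...] in the tree is produced by exactly one rule application.
Reading the tree off as a leftmost derivation:
  Step 1: S  =>  B B   (applied S -> B B)
  Step 2: B B  =>  B B B   (applied B -> B B)
  Step 3: B B B  =>  b B B   (applied B -> b)
  Step 4: b B B  =>  b b B   (applied B -> b)
  Step 5: b b B  =>  b b B B   (applied B -> B B)
  Step 6: b b B B  =>  b b b B   (applied B -> b)
  Step 7: b b b B  =>  b b b B B   (applied B -> B B)
  Step 8: b b b B B  =>  b b b B B B   (applied B -> B B)
  Step 9: b b b B B B  =>  b b b b B B   (applied B -> b)
  Step 10: b b b b B B  =>  b b b b b B   (applied B -> b)
  Step 11: b b b b b B  =>  b b b b b b   (applied B -> b)
Final yield: b b b b b b
Total rewrite steps: 11

11


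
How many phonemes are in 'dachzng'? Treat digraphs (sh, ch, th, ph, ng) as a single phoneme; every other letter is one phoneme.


Parsing 'dachzng' greedily, digraphs first:
  'd' -> consonant phoneme (phonemes so far: 1)
  'a' -> vowel phoneme (phonemes so far: 2)
  'ch' -> digraph (1 consonant phoneme) (phonemes so far: 3)
  'z' -> consonant phoneme (phonemes so far: 4)
  'ng' -> digraph (1 consonant phoneme) (phonemes so far: 5)
Total phonemes: 5

5


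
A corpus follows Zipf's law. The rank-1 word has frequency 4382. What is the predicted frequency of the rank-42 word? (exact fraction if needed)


Zipf's law: freq(rank) = f1 / rank
f1 = 4382, rank = 42
freq = 4382 / 42
GCD(4382, 42) = 14
Simplified: 313/3

313/3


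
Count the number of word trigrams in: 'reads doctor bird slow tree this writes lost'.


Word trigrams from [8] words:
  Trigram 1: (reads doctor bird)
  Trigram 2: (doctor bird slow)
  Trigram 3: (bird slow tree)
  Trigram 4: (slow tree this)
  Trigram 5: (tree this writes)
  Trigram 6: (this writes lost)
Total word trigrams: 8 - 2 = 6

6


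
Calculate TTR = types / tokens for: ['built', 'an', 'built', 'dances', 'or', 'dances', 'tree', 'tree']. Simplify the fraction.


Tokens: 8
Unique types: ('an', 'built', 'dances', 'or', 'tree') = 5
TTR = 5/8
Already in lowest terms.

5/8


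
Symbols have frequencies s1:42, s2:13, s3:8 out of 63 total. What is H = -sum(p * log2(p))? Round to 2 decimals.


Computing entropy H = -sum(p_i * log2(p_i)):
  s1: p = 42/63 = 0.6667, -p*log2(p) = 0.3900
  s2: p = 13/63 = 0.2063, -p*log2(p) = 0.4698
  s3: p = 8/63 = 0.1270, -p*log2(p) = 0.3781
H = sum of terms = 1.2379
Rounded to 2 decimals: 1.24

1.24


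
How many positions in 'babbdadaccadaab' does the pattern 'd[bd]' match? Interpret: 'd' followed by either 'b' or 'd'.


Pattern: d[bd] means 'd' followed by either 'b' or 'd'.
Scanning 'babbdadaccadaab' position-by-position:
  Pos 0: window 'ba' -> no
  Pos 1: window 'ab' -> no
  Pos 2: window 'bb' -> no
  Pos 3: window 'bd' -> no
  Pos 4: window 'da' -> no
  Pos 5: window 'ad' -> no
  Pos 6: window 'da' -> no
  Pos 7: window 'ac' -> no
  Pos 8: window 'cc' -> no
  Pos 9: window 'ca' -> no
  Pos 10: window 'ad' -> no
  Pos 11: window 'da' -> no
  Pos 12: window 'aa' -> no
  Pos 13: window 'ab' -> no
  Pos 14: window 'b' -> no
Total matches: 0

0


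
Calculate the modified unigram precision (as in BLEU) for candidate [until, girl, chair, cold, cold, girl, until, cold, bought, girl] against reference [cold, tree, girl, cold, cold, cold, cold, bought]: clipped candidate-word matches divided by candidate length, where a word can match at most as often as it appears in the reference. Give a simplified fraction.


Reference word counts: {'bought': 1, 'cold': 5, 'girl': 1, 'tree': 1}
Checking each candidate word (with clipping):
  'until' -> not in reference -> no match (matches: 0)
  'girl' -> in reference (ref count 1, used 1/1) -> match (matches: 1)
  'chair' -> not in reference -> no match (matches: 1)
  'cold' -> in reference (ref count 5, used 1/5) -> match (matches: 2)
  'cold' -> in reference (ref count 5, used 2/5) -> match (matches: 3)
  'girl' -> ref count 1 already used up (1/1) -> clipped, no match (matches: 3)
  'until' -> not in reference -> no match (matches: 3)
  'cold' -> in reference (ref count 5, used 3/5) -> match (matches: 4)
  'bought' -> in reference (ref count 1, used 1/1) -> match (matches: 5)
  'girl' -> ref count 1 already used up (1/1) -> clipped, no match (matches: 5)
Clipped matches: 5, Candidate length: 10
Precision = 5/10 = 1/2

1/2


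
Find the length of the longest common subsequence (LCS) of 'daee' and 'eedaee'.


DP table for LCS of 'daee' and 'eedaee':
       e  e  d  a  e  e
    0  0  0  0  0  0  0
  d 0  0  0  1  1  1  1
  a 0  0  0  1  2  2  2
  e 0  1  1  1  2  3  3
  e 0  1  2  2  2  3  4
LCS: 'daee'
LCS length = 4

4


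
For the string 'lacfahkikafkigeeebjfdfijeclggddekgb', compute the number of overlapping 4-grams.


String 'lacfahkikafkigeeebjfdfijeclggddekgb' has length L = 35.
Number of overlapping n-grams = L - n + 1
Substituting: 35 - 4 + 1 = 32

32


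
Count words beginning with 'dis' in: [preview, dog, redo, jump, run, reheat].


Checking each word for prefix 'dis':
  'preview' -> no (count: 0)
  'dog' -> no (count: 0)
  'redo' -> no (count: 0)
  'jump' -> no (count: 0)
  'run' -> no (count: 0)
  'reheat' -> no (count: 0)
Total with prefix 'dis': 0

0


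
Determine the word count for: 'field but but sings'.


Counting words by splitting on spaces:
  Word 1: 'field'
  Word 2: 'but'
  Word 3: 'but'
  Word 4: 'sings'
Total words: 4

4


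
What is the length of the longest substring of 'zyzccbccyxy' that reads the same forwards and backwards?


Scanning 'zyzccbccyxy' for palindromic substrings.
Substring at positions 3-7: 'ccbcc'.
Check: reverse('ccbcc') = 'ccbcc' -> palindrome confirmed.
Neighbouring characters ('z' / 'y') break symmetry, so it cannot extend further.
No longer palindromic substring exists; longest length = 5

5


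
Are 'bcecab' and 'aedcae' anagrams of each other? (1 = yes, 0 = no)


Sort characters of 'bcecab': 'abbcce'
Sort characters of 'aedcae': 'aacdee'
Sorted forms differ -> they are NOT anagrams
Result: 0

0


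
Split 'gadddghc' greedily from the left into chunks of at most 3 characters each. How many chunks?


'gadddghc' has 8 characters.
Chunking with max size 3:
  Chunk 1: 'gad' (positions 0-2)
  Chunk 2: 'ddg' (positions 3-5)
  Chunk 3: 'hc' (positions 6-7)
Total chunks: ceil(8 / 3) = 3

3


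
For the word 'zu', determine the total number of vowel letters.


Scanning each character of 'zu':
  Position 1: 'z' -> consonant (running count: 0)
  Position 2: 'u' -> vowel (running count: 1)
Total vowels: 1

1


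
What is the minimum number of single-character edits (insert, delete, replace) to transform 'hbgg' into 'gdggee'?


Building DP table for s1='hbgg' (len 4) and s2='gdggee' (len 6):
       g  d  g  g  e  e
    0  1  2  3  4  5  6
  h 1  1  2  3  4  5  6
  b 2  2  2  3  4  5  6
  g 3  2  3  2  3  4  5
  g 4  3  3  3  2  3  4
Edit distance = dp[4][6] = 4

4


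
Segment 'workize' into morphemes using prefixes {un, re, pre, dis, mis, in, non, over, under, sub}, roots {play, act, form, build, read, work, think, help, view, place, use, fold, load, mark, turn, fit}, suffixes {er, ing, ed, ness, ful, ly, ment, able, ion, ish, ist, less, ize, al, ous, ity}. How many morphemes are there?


Segmenting 'workize' against the inventory:
  'work' -> root (morpheme 1)
  'ize' -> suffix (morpheme 2)
Total morphemes: 2

2


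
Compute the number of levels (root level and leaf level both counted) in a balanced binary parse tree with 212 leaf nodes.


In a balanced binary tree with n leaves the deepest leaf is ceil(log2(n)) edges below the root,
so counting node levels inclusive of root and leaves gives ceil(log2(n)) + 1 levels.
log2(212) = 7.7279
ceil(7.7279) = 8
levels = 8 + 1 = 9

9


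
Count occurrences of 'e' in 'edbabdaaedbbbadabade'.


Scanning 'edbabdaaedbbbadabade' for 'e':
  Position 0: 'e' -> MATCH (count: 1)
  Position 8: 'e' -> MATCH (count: 2)
  Position 19: 'e' -> MATCH (count: 3)
Total occurrences of 'e': 3

3


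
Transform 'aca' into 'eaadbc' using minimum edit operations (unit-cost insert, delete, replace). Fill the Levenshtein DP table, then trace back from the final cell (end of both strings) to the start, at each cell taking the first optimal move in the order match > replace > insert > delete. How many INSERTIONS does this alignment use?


Edit distance = 5. Backtracking from cell (3, 6) with preference match > replace > insert > delete,
then listing the resulting alignment 'aca' -> 'eaadbc' left to right:
  Step 1: insert 'e' [insertion #1]
  Step 2: insert 'a' [insertion #2]
  Step 3: keep 'a'
  Step 4: insert 'd' [insertion #3]
  Step 5: replace c->b
  Step 6: replace a->c
Total insertions: 3

3


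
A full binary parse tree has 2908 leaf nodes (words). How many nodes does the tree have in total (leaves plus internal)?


Leaf nodes (terminals): 2908
Internal nodes = n - 1 = 2908 - 1 = 2907
Total = leaves + internal = 2908 + 2907 = 5815

5815


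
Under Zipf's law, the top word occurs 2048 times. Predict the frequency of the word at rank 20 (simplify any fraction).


Zipf's law: freq(rank) = f1 / rank
f1 = 2048, rank = 20
freq = 2048 / 20
GCD(2048, 20) = 4
Simplified: 512/5

512/5


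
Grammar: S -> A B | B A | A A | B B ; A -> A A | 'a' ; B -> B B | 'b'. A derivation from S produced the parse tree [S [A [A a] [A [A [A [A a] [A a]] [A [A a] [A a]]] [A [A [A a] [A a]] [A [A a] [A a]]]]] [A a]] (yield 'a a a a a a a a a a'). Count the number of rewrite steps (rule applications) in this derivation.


Every bracketed nonterminal node [X ...] in the tree is produced by exactly one rule application.
Reading the tree off as a leftmost derivation:
  Step 1: S  =>  A A   (applied S -> A A)
  Step 2: A A  =>  A A A   (applied A -> A A)
  Step 3: A A A  =>  a A A   (applied A -> a)
  Step 4: a A A  =>  a A A A   (applied A -> A A)
  Step 5: a A A A  =>  a A A A A   (applied A -> A A)
  Step 6: a A A A A  =>  a A A A A A   (applied A -> A A)
  Step 7: a A A A A A  =>  a a A A A A   (applied A -> a)
  Step 8: a a A A A A  =>  a a a A A A   (applied A -> a)
  Step 9: a a a A A A  =>  a a a A A A A   (applied A -> A A)
  Step 10: a a a A A A A  =>  a a a a A A A   (applied A -> a)
  Step 11: a a a a A A A  =>  a a a a a A A   (applied A -> a)
  Step 12: a a a a a A A  =>  a a a a a A A A   (applied A -> A A)
  Step 13: a a a a a A A A  =>  a a a a a A A A A   (applied A -> A A)
  Step 14: a a a a a A A A A  =>  a a a a a a A A A   (applied A -> a)
  Step 15: a a a a a a A A A  =>  a a a a a a a A A   (applied A -> a)
  Step 16: a a a a a a a A A  =>  a a a a a a a A A A   (applied A -> A A)
  Step 17: a a a a a a a A A A  =>  a a a a a a a a A A   (applied A -> a)
  Step 18: a a a a a a a a A A  =>  a a a a a a a a a A   (applied A -> a)
  Step 19: a a a a a a a a a A  =>  a a a a a a a a a a   (applied A -> a)
Final yield: a a a a a a a a a a
Total rewrite steps: 19

19


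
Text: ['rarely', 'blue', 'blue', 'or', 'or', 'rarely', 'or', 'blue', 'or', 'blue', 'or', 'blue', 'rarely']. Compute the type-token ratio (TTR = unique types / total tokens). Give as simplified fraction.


Tokens: 13
Unique types: ('blue', 'or', 'rarely') = 3
TTR = 3/13
Already in lowest terms.

3/13


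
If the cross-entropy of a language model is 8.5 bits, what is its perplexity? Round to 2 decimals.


Perplexity formula: PP = 2^H
H = 8.5
PP = 2^8.5
Decompose: 2^8.5 = 2^8 * 2^0.5 = 2^8 * sqrt(2)
2^8 = 256, sqrt(2) ~ 1.4142136
PP ~ 256 * 1.4142136 = 362.0386816
Rounded to 2 decimals: 362.04

362.04


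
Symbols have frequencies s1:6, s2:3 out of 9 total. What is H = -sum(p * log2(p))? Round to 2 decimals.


Computing entropy H = -sum(p_i * log2(p_i)):
  s1: p = 6/9 = 0.6667, -p*log2(p) = 0.3900
  s2: p = 3/9 = 0.3333, -p*log2(p) = 0.5283
H = sum of terms = 0.9183
Rounded to 2 decimals: 0.92

0.92


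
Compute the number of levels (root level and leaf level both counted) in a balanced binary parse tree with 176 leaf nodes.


In a balanced binary tree with n leaves the deepest leaf is ceil(log2(n)) edges below the root,
so counting node levels inclusive of root and leaves gives ceil(log2(n)) + 1 levels.
log2(176) = 7.4594
ceil(7.4594) = 8
levels = 8 + 1 = 9

9


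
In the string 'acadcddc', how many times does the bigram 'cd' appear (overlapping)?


Scanning 'acadcddc' for bigram 'cd':
  Position 0: 'ac' -> no
  Position 1: 'ca' -> no
  Position 2: 'ad' -> no
  Position 3: 'dc' -> no
  Position 4: 'cd' -> MATCH
  Position 5: 'dd' -> no
  Position 6: 'dc' -> no
Total matches: 1

1


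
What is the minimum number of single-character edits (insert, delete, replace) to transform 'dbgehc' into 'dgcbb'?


Building DP table for s1='dbgehc' (len 6) and s2='dgcbb' (len 5):
       d  g  c  b  b
    0  1  2  3  4  5
  d 1  0  1  2  3  4
  b 2  1  1  2  2  3
  g 3  2  1  2  3  3
  e 4  3  2  2  3  4
  h 5  4  3  3  3  4
  c 6  5  4  3  4  4
Edit distance = dp[6][5] = 4

4


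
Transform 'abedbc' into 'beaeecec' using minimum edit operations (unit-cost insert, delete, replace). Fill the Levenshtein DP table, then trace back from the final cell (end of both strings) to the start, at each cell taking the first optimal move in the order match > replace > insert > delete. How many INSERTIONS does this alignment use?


Edit distance = 5. Backtracking from cell (6, 8) with preference match > replace > insert > delete,
then listing the resulting alignment 'abedbc' -> 'beaeecec' left to right:
  Step 1: insert 'b' [insertion #1]
  Step 2: insert 'e' [insertion #2]
  Step 3: keep 'a'
  Step 4: replace b->e
  Step 5: keep 'e'
  Step 6: replace d->c
  Step 7: replace b->e
  Step 8: keep 'c'
Total insertions: 2

2


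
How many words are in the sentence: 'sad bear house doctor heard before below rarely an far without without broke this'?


Counting words by splitting on spaces:
  Word 1: 'sad'
  Word 2: 'bear'
  Word 3: 'house'
  Word 4: 'doctor'
  Word 5: 'heard'
  Word 6: 'before'
  Word 7: 'below'
  Word 8: 'rarely'
  Word 9: 'an'
  Word 10: 'far'
  Word 11: 'without'
  Word 12: 'without'
  Word 13: 'broke'
  Word 14: 'this'
Total words: 14

14


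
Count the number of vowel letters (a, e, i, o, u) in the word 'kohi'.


Scanning each character of 'kohi':
  Position 1: 'k' -> consonant (running count: 0)
  Position 2: 'o' -> vowel (running count: 1)
  Position 3: 'h' -> consonant (running count: 1)
  Position 4: 'i' -> vowel (running count: 2)
Total vowels: 2

2


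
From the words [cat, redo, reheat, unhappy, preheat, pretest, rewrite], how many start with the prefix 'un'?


Checking each word for prefix 'un':
  'cat' -> no (count: 0)
  'redo' -> no (count: 0)
  'reheat' -> no (count: 0)
  'unhappy' -> YES, starts with 'un' (count: 1)
  'preheat' -> no (count: 1)
  'pretest' -> no (count: 1)
  'rewrite' -> no (count: 1)
Total with prefix 'un': 1

1


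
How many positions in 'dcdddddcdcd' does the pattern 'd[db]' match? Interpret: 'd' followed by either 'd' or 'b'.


Pattern: d[db] means 'd' followed by either 'd' or 'b'.
Scanning 'dcdddddcdcd' position-by-position:
  Pos 0: window 'dc' -> no
  Pos 1: window 'cd' -> no
  Pos 2: window 'dd' -> MATCH
  Pos 3: window 'dd' -> MATCH
  Pos 4: window 'dd' -> MATCH
  Pos 5: window 'dd' -> MATCH
  Pos 6: window 'dc' -> no
  Pos 7: window 'cd' -> no
  Pos 8: window 'dc' -> no
  Pos 9: window 'cd' -> no
  Pos 10: window 'd' -> no
Total matches: 4

4


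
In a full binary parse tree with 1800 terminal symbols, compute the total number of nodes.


Leaf nodes (terminals): 1800
Internal nodes = n - 1 = 1800 - 1 = 1799
Total = leaves + internal = 1800 + 1799 = 3599

3599


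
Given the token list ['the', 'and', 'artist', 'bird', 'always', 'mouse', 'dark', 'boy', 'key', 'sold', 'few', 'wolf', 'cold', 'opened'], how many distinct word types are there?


Listing all tokens and tracking unique types:
  Token 1: 'the' -> NEW (unique so far: 1)
  Token 2: 'and' -> NEW (unique so far: 2)
  Token 3: 'artist' -> NEW (unique so far: 3)
  Token 4: 'bird' -> NEW (unique so far: 4)
  Token 5: 'always' -> NEW (unique so far: 5)
  Token 6: 'mouse' -> NEW (unique so far: 6)
  Token 7: 'dark' -> NEW (unique so far: 7)
  Token 8: 'boy' -> NEW (unique so far: 8)
  Token 9: 'key' -> NEW (unique so far: 9)
  Token 10: 'sold' -> NEW (unique so far: 10)
  Token 11: 'few' -> NEW (unique so far: 11)
  Token 12: 'wolf' -> NEW (unique so far: 12)
  Token 13: 'cold' -> NEW (unique so far: 13)
  Token 14: 'opened' -> NEW (unique so far: 14)
Unique types: ('always', 'and', 'artist', 'bird', 'boy', 'cold', 'dark', 'few', 'key', 'mouse', 'opened', 'sold', 'the', 'wolf')
Vocabulary size: 14

14


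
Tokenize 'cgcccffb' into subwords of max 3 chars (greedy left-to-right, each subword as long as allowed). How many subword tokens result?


'cgcccffb' has 8 characters.
Chunking with max size 3:
  Chunk 1: 'cgc' (positions 0-2)
  Chunk 2: 'ccf' (positions 3-5)
  Chunk 3: 'fb' (positions 6-7)
Total chunks: ceil(8 / 3) = 3

3


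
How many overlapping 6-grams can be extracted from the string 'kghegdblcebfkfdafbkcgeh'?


String 'kghegdblcebfkfdafbkcgeh' has length L = 23.
Number of overlapping n-grams = L - n + 1
Substituting: 23 - 6 + 1 = 18

18


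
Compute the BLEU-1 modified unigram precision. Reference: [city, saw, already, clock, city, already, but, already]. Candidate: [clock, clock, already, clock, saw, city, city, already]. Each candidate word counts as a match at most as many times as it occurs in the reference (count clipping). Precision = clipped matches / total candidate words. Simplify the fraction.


Reference word counts: {'already': 3, 'but': 1, 'city': 2, 'clock': 1, 'saw': 1}
Checking each candidate word (with clipping):
  'clock' -> in reference (ref count 1, used 1/1) -> match (matches: 1)
  'clock' -> ref count 1 already used up (1/1) -> clipped, no match (matches: 1)
  'already' -> in reference (ref count 3, used 1/3) -> match (matches: 2)
  'clock' -> ref count 1 already used up (1/1) -> clipped, no match (matches: 2)
  'saw' -> in reference (ref count 1, used 1/1) -> match (matches: 3)
  'city' -> in reference (ref count 2, used 1/2) -> match (matches: 4)
  'city' -> in reference (ref count 2, used 2/2) -> match (matches: 5)
  'already' -> in reference (ref count 3, used 2/3) -> match (matches: 6)
Clipped matches: 6, Candidate length: 8
Precision = 6/8 = 3/4

3/4
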